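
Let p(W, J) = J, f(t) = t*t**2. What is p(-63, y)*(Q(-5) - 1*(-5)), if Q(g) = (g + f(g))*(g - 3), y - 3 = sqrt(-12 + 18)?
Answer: 3135 + 1045*sqrt(6) ≈ 5694.7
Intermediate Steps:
f(t) = t**3
y = 3 + sqrt(6) (y = 3 + sqrt(-12 + 18) = 3 + sqrt(6) ≈ 5.4495)
Q(g) = (-3 + g)*(g + g**3) (Q(g) = (g + g**3)*(g - 3) = (g + g**3)*(-3 + g) = (-3 + g)*(g + g**3))
p(-63, y)*(Q(-5) - 1*(-5)) = (3 + sqrt(6))*(-5*(-3 - 5 + (-5)**3 - 3*(-5)**2) - 1*(-5)) = (3 + sqrt(6))*(-5*(-3 - 5 - 125 - 3*25) + 5) = (3 + sqrt(6))*(-5*(-3 - 5 - 125 - 75) + 5) = (3 + sqrt(6))*(-5*(-208) + 5) = (3 + sqrt(6))*(1040 + 5) = (3 + sqrt(6))*1045 = 3135 + 1045*sqrt(6)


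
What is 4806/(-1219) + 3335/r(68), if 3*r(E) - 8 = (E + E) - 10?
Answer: 11552091/163346 ≈ 70.722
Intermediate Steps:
r(E) = -2/3 + 2*E/3 (r(E) = 8/3 + ((E + E) - 10)/3 = 8/3 + (2*E - 10)/3 = 8/3 + (-10 + 2*E)/3 = 8/3 + (-10/3 + 2*E/3) = -2/3 + 2*E/3)
4806/(-1219) + 3335/r(68) = 4806/(-1219) + 3335/(-2/3 + (2/3)*68) = 4806*(-1/1219) + 3335/(-2/3 + 136/3) = -4806/1219 + 3335/(134/3) = -4806/1219 + 3335*(3/134) = -4806/1219 + 10005/134 = 11552091/163346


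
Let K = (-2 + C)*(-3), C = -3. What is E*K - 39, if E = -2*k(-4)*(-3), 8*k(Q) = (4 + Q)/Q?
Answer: -39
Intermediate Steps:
k(Q) = (4 + Q)/(8*Q) (k(Q) = ((4 + Q)/Q)/8 = (4 + Q)/(8*Q))
K = 15 (K = (-2 - 3)*(-3) = -5*(-3) = 15)
E = 0 (E = -(4 - 4)/(4*(-4))*(-3) = -(-1)*0/(4*4)*(-3) = -2*0*(-3) = 0*(-3) = 0)
E*K - 39 = 0*15 - 39 = 0 - 39 = -39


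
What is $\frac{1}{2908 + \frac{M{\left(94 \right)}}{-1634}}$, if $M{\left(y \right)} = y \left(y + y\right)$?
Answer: $\frac{817}{2367000} \approx 0.00034516$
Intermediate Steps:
$M{\left(y \right)} = 2 y^{2}$ ($M{\left(y \right)} = y 2 y = 2 y^{2}$)
$\frac{1}{2908 + \frac{M{\left(94 \right)}}{-1634}} = \frac{1}{2908 + \frac{2 \cdot 94^{2}}{-1634}} = \frac{1}{2908 + 2 \cdot 8836 \left(- \frac{1}{1634}\right)} = \frac{1}{2908 + 17672 \left(- \frac{1}{1634}\right)} = \frac{1}{2908 - \frac{8836}{817}} = \frac{1}{\frac{2367000}{817}} = \frac{817}{2367000}$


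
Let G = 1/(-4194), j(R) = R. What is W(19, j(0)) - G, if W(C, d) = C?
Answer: 79687/4194 ≈ 19.000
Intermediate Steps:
G = -1/4194 ≈ -0.00023844
W(19, j(0)) - G = 19 - 1*(-1/4194) = 19 + 1/4194 = 79687/4194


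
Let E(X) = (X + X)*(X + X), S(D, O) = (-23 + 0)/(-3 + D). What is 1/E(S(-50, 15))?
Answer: 2809/2116 ≈ 1.3275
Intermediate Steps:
S(D, O) = -23/(-3 + D)
E(X) = 4*X² (E(X) = (2*X)*(2*X) = 4*X²)
1/E(S(-50, 15)) = 1/(4*(-23/(-3 - 50))²) = 1/(4*(-23/(-53))²) = 1/(4*(-23*(-1/53))²) = 1/(4*(23/53)²) = 1/(4*(529/2809)) = 1/(2116/2809) = 2809/2116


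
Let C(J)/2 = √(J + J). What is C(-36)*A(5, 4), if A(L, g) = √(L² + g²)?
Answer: 12*I*√82 ≈ 108.66*I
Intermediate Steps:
C(J) = 2*√2*√J (C(J) = 2*√(J + J) = 2*√(2*J) = 2*(√2*√J) = 2*√2*√J)
C(-36)*A(5, 4) = (2*√2*√(-36))*√(5² + 4²) = (2*√2*(6*I))*√(25 + 16) = (12*I*√2)*√41 = 12*I*√82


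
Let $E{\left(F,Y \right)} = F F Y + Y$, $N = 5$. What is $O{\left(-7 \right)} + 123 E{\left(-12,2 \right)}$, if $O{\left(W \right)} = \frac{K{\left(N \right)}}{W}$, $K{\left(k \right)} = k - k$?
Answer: $35670$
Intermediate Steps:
$K{\left(k \right)} = 0$
$E{\left(F,Y \right)} = Y + Y F^{2}$ ($E{\left(F,Y \right)} = F^{2} Y + Y = Y F^{2} + Y = Y + Y F^{2}$)
$O{\left(W \right)} = 0$ ($O{\left(W \right)} = \frac{0}{W} = 0$)
$O{\left(-7 \right)} + 123 E{\left(-12,2 \right)} = 0 + 123 \cdot 2 \left(1 + \left(-12\right)^{2}\right) = 0 + 123 \cdot 2 \left(1 + 144\right) = 0 + 123 \cdot 2 \cdot 145 = 0 + 123 \cdot 290 = 0 + 35670 = 35670$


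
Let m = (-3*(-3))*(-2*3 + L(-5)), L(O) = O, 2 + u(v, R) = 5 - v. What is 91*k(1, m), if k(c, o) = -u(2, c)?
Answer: -91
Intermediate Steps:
u(v, R) = 3 - v (u(v, R) = -2 + (5 - v) = 3 - v)
m = -99 (m = (-3*(-3))*(-2*3 - 5) = 9*(-6 - 5) = 9*(-11) = -99)
k(c, o) = -1 (k(c, o) = -(3 - 1*2) = -(3 - 2) = -1*1 = -1)
91*k(1, m) = 91*(-1) = -91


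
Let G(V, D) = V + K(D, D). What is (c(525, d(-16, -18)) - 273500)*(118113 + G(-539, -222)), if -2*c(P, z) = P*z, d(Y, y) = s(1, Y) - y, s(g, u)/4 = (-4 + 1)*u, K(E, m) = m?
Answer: -38564801000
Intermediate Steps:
s(g, u) = -12*u (s(g, u) = 4*((-4 + 1)*u) = 4*(-3*u) = -12*u)
G(V, D) = D + V (G(V, D) = V + D = D + V)
d(Y, y) = -y - 12*Y (d(Y, y) = -12*Y - y = -y - 12*Y)
c(P, z) = -P*z/2
(c(525, d(-16, -18)) - 273500)*(118113 + G(-539, -222)) = (-½*525*(-1*(-18) - 12*(-16)) - 273500)*(118113 + (-222 - 539)) = (-½*525*(18 + 192) - 273500)*(118113 - 761) = (-½*525*210 - 273500)*117352 = (-55125 - 273500)*117352 = -328625*117352 = -38564801000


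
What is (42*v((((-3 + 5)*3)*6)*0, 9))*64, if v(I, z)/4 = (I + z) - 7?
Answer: 21504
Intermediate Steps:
v(I, z) = -28 + 4*I + 4*z (v(I, z) = 4*((I + z) - 7) = 4*(-7 + I + z) = -28 + 4*I + 4*z)
(42*v((((-3 + 5)*3)*6)*0, 9))*64 = (42*(-28 + 4*((((-3 + 5)*3)*6)*0) + 4*9))*64 = (42*(-28 + 4*(((2*3)*6)*0) + 36))*64 = (42*(-28 + 4*((6*6)*0) + 36))*64 = (42*(-28 + 4*(36*0) + 36))*64 = (42*(-28 + 4*0 + 36))*64 = (42*(-28 + 0 + 36))*64 = (42*8)*64 = 336*64 = 21504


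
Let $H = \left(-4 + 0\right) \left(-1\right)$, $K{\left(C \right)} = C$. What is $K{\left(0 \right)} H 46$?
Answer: $0$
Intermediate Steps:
$H = 4$ ($H = \left(-4\right) \left(-1\right) = 4$)
$K{\left(0 \right)} H 46 = 0 \cdot 4 \cdot 46 = 0 \cdot 46 = 0$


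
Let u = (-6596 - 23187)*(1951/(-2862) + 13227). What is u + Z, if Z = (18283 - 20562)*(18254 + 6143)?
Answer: -1286526815815/2862 ≈ -4.4952e+8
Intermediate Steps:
u = -1127397432109/2862 (u = -29783*(1951*(-1/2862) + 13227) = -29783*(-1951/2862 + 13227) = -29783*37853723/2862 = -1127397432109/2862 ≈ -3.9392e+8)
Z = -55600763 (Z = -2279*24397 = -55600763)
u + Z = -1127397432109/2862 - 55600763 = -1286526815815/2862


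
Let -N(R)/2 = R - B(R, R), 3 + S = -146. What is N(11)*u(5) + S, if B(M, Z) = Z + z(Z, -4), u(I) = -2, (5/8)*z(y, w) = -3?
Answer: -649/5 ≈ -129.80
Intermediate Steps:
S = -149 (S = -3 - 146 = -149)
z(y, w) = -24/5 (z(y, w) = (8/5)*(-3) = -24/5)
B(M, Z) = -24/5 + Z (B(M, Z) = Z - 24/5 = -24/5 + Z)
N(R) = -48/5 (N(R) = -2*(R - (-24/5 + R)) = -2*(R + (24/5 - R)) = -2*24/5 = -48/5)
N(11)*u(5) + S = -48/5*(-2) - 149 = 96/5 - 149 = -649/5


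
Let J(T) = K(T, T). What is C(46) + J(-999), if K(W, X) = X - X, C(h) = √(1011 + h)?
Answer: √1057 ≈ 32.512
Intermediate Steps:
K(W, X) = 0
J(T) = 0
C(46) + J(-999) = √(1011 + 46) + 0 = √1057 + 0 = √1057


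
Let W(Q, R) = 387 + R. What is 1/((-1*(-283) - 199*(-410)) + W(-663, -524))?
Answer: 1/81736 ≈ 1.2235e-5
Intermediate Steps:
1/((-1*(-283) - 199*(-410)) + W(-663, -524)) = 1/((-1*(-283) - 199*(-410)) + (387 - 524)) = 1/((283 + 81590) - 137) = 1/(81873 - 137) = 1/81736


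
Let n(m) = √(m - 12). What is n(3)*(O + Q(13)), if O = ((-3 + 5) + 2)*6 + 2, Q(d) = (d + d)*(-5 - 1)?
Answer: -390*I ≈ -390.0*I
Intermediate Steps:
n(m) = √(-12 + m)
Q(d) = -12*d (Q(d) = (2*d)*(-6) = -12*d)
O = 26 (O = (2 + 2)*6 + 2 = 4*6 + 2 = 24 + 2 = 26)
n(3)*(O + Q(13)) = √(-12 + 3)*(26 - 12*13) = √(-9)*(26 - 156) = (3*I)*(-130) = -390*I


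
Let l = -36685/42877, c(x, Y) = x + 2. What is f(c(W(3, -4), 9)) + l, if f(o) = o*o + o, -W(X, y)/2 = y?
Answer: 4679785/42877 ≈ 109.14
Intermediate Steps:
W(X, y) = -2*y
c(x, Y) = 2 + x
l = -36685/42877 (l = -36685*1/42877 = -36685/42877 ≈ -0.85559)
f(o) = o + o² (f(o) = o² + o = o + o²)
f(c(W(3, -4), 9)) + l = (2 - 2*(-4))*(1 + (2 - 2*(-4))) - 36685/42877 = (2 + 8)*(1 + (2 + 8)) - 36685/42877 = 10*(1 + 10) - 36685/42877 = 10*11 - 36685/42877 = 110 - 36685/42877 = 4679785/42877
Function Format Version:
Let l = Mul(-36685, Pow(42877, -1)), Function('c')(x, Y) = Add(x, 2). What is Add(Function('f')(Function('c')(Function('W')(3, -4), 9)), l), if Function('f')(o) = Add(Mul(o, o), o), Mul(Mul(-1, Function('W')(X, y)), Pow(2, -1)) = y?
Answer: Rational(4679785, 42877) ≈ 109.14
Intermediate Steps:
Function('W')(X, y) = Mul(-2, y)
Function('c')(x, Y) = Add(2, x)
l = Rational(-36685, 42877) (l = Mul(-36685, Rational(1, 42877)) = Rational(-36685, 42877) ≈ -0.85559)
Function('f')(o) = Add(o, Pow(o, 2)) (Function('f')(o) = Add(Pow(o, 2), o) = Add(o, Pow(o, 2)))
Add(Function('f')(Function('c')(Function('W')(3, -4), 9)), l) = Add(Mul(Add(2, Mul(-2, -4)), Add(1, Add(2, Mul(-2, -4)))), Rational(-36685, 42877)) = Add(Mul(Add(2, 8), Add(1, Add(2, 8))), Rational(-36685, 42877)) = Add(Mul(10, Add(1, 10)), Rational(-36685, 42877)) = Add(Mul(10, 11), Rational(-36685, 42877)) = Add(110, Rational(-36685, 42877)) = Rational(4679785, 42877)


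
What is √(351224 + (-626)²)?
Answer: 10*√7431 ≈ 862.03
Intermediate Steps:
√(351224 + (-626)²) = √(351224 + 391876) = √743100 = 10*√7431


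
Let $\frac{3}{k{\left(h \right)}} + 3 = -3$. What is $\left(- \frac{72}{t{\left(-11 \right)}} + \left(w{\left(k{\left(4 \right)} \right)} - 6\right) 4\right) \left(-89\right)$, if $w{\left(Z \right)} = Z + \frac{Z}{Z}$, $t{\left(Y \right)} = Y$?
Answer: $\frac{15130}{11} \approx 1375.5$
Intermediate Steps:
$k{\left(h \right)} = - \frac{1}{2}$ ($k{\left(h \right)} = \frac{3}{-3 - 3} = \frac{3}{-6} = 3 \left(- \frac{1}{6}\right) = - \frac{1}{2}$)
$w{\left(Z \right)} = 1 + Z$ ($w{\left(Z \right)} = Z + 1 = 1 + Z$)
$\left(- \frac{72}{t{\left(-11 \right)}} + \left(w{\left(k{\left(4 \right)} \right)} - 6\right) 4\right) \left(-89\right) = \left(- \frac{72}{-11} + \left(\left(1 - \frac{1}{2}\right) - 6\right) 4\right) \left(-89\right) = \left(\left(-72\right) \left(- \frac{1}{11}\right) + \left(\frac{1}{2} - 6\right) 4\right) \left(-89\right) = \left(\frac{72}{11} - 22\right) \left(-89\right) = \left(- \frac{170}{11}\right) \left(-89\right) = \frac{15130}{11}$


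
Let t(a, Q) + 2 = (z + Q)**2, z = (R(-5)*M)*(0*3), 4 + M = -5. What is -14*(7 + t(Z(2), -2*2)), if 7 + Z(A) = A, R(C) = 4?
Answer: -294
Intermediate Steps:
M = -9 (M = -4 - 5 = -9)
Z(A) = -7 + A
z = 0 (z = (4*(-9))*(0*3) = -36*0 = 0)
t(a, Q) = -2 + Q**2 (t(a, Q) = -2 + (0 + Q)**2 = -2 + Q**2)
-14*(7 + t(Z(2), -2*2)) = -14*(7 + (-2 + (-2*2)**2)) = -14*(7 + (-2 + (-4)**2)) = -14*(7 + (-2 + 16)) = -14*(7 + 14) = -14*21 = -294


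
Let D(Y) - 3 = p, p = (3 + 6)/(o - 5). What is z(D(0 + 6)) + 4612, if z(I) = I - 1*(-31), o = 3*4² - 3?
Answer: 185849/40 ≈ 4646.2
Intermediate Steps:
o = 45 (o = 3*16 - 3 = 48 - 3 = 45)
p = 9/40 (p = (3 + 6)/(45 - 5) = 9/40 ≈ 0.22500)
D(Y) = 129/40 (D(Y) = 3 + 9/40 = 129/40)
z(I) = 31 + I (z(I) = I + 31 = 31 + I)
z(D(0 + 6)) + 4612 = (31 + 129/40) + 4612 = 1369/40 + 4612 = 185849/40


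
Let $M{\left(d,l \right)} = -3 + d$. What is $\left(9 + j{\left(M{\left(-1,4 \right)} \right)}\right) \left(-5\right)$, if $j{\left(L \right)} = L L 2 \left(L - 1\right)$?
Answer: $755$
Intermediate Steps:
$j{\left(L \right)} = 2 L^{2} \left(-1 + L\right)$ ($j{\left(L \right)} = L^{2} \cdot 2 \left(-1 + L\right) = 2 L^{2} \left(-1 + L\right)$)
$\left(9 + j{\left(M{\left(-1,4 \right)} \right)}\right) \left(-5\right) = \left(9 + 2 \left(-3 - 1\right)^{2} \left(-1 - 4\right)\right) \left(-5\right) = \left(9 + 2 \left(-4\right)^{2} \left(-1 - 4\right)\right) \left(-5\right) = \left(9 + 2 \cdot 16 \left(-5\right)\right) \left(-5\right) = \left(9 - 160\right) \left(-5\right) = \left(-151\right) \left(-5\right) = 755$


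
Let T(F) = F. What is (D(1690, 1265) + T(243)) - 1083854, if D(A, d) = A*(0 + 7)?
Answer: -1071781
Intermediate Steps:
D(A, d) = 7*A (D(A, d) = A*7 = 7*A)
(D(1690, 1265) + T(243)) - 1083854 = (7*1690 + 243) - 1083854 = (11830 + 243) - 1083854 = 12073 - 1083854 = -1071781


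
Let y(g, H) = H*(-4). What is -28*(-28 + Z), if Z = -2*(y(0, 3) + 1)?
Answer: 168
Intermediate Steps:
y(g, H) = -4*H
Z = 22 (Z = -2*(-4*3 + 1) = -2*(-12 + 1) = -2*(-11) = 22)
-28*(-28 + Z) = -28*(-28 + 22) = -28*(-6) = 168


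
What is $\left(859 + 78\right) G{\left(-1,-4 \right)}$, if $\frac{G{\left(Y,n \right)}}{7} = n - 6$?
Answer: $-65590$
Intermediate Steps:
$G{\left(Y,n \right)} = -42 + 7 n$ ($G{\left(Y,n \right)} = 7 \left(n - 6\right) = 7 \left(-6 + n\right) = -42 + 7 n$)
$\left(859 + 78\right) G{\left(-1,-4 \right)} = \left(859 + 78\right) \left(-42 + 7 \left(-4\right)\right) = 937 \left(-42 - 28\right) = 937 \left(-70\right) = -65590$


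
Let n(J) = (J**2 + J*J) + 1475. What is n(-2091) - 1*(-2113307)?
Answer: 10859344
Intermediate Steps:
n(J) = 1475 + 2*J**2 (n(J) = (J**2 + J**2) + 1475 = 2*J**2 + 1475 = 1475 + 2*J**2)
n(-2091) - 1*(-2113307) = (1475 + 2*(-2091)**2) - 1*(-2113307) = (1475 + 2*4372281) + 2113307 = (1475 + 8744562) + 2113307 = 8746037 + 2113307 = 10859344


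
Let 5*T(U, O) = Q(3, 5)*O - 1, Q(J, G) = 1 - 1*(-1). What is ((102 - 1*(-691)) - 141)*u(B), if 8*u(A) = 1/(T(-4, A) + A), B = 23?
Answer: 163/64 ≈ 2.5469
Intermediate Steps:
Q(J, G) = 2 (Q(J, G) = 1 + 1 = 2)
T(U, O) = -⅕ + 2*O/5 (T(U, O) = (2*O - 1)/5 = (-1 + 2*O)/5 = -⅕ + 2*O/5)
u(A) = 1/(8*(-⅕ + 7*A/5)) (u(A) = 1/(8*((-⅕ + 2*A/5) + A)) = 1/(8*(-⅕ + 7*A/5)))
((102 - 1*(-691)) - 141)*u(B) = ((102 - 1*(-691)) - 141)*(5/(8*(-1 + 7*23))) = ((102 + 691) - 141)*(5/(8*(-1 + 161))) = (793 - 141)*((5/8)/160) = 652*((5/8)*(1/160)) = 652*(1/256) = 163/64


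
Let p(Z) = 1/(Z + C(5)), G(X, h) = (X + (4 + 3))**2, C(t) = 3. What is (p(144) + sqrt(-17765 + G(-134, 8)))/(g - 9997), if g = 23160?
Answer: 1/1934961 + 2*I*sqrt(409)/13163 ≈ 5.1681e-7 + 0.0030728*I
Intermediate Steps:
G(X, h) = (7 + X)**2 (G(X, h) = (X + 7)**2 = (7 + X)**2)
p(Z) = 1/(3 + Z) (p(Z) = 1/(Z + 3) = 1/(3 + Z))
(p(144) + sqrt(-17765 + G(-134, 8)))/(g - 9997) = (1/(3 + 144) + sqrt(-17765 + (7 - 134)**2))/(23160 - 9997) = (1/147 + sqrt(-17765 + (-127)**2))/13163 = (1/147 + sqrt(-17765 + 16129))*(1/13163) = (1/147 + sqrt(-1636))*(1/13163) = (1/147 + 2*I*sqrt(409))*(1/13163) = 1/1934961 + 2*I*sqrt(409)/13163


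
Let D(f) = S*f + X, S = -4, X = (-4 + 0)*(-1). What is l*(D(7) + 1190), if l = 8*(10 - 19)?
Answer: -83952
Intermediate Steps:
X = 4 (X = -4*(-1) = 4)
l = -72 (l = 8*(-9) = -72)
D(f) = 4 - 4*f (D(f) = -4*f + 4 = 4 - 4*f)
l*(D(7) + 1190) = -72*((4 - 4*7) + 1190) = -72*((4 - 28) + 1190) = -72*(-24 + 1190) = -72*1166 = -83952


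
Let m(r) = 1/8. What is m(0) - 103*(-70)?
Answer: 57681/8 ≈ 7210.1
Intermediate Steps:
m(r) = ⅛
m(0) - 103*(-70) = ⅛ - 103*(-70) = ⅛ + 7210 = 57681/8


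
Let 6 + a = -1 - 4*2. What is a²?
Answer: 225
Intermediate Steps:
a = -15 (a = -6 + (-1 - 4*2) = -6 + (-1 - 8) = -6 - 9 = -15)
a² = (-15)² = 225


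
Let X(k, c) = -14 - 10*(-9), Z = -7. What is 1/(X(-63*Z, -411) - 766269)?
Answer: -1/766193 ≈ -1.3052e-6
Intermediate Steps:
X(k, c) = 76 (X(k, c) = -14 + 90 = 76)
1/(X(-63*Z, -411) - 766269) = 1/(76 - 766269) = 1/(-766193) = -1/766193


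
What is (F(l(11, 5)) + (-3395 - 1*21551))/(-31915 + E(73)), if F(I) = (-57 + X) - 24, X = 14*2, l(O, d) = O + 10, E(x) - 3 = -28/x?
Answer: 1824927/2329604 ≈ 0.78336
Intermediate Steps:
E(x) = 3 - 28/x
l(O, d) = 10 + O
X = 28
F(I) = -53 (F(I) = (-57 + 28) - 24 = -29 - 24 = -53)
(F(l(11, 5)) + (-3395 - 1*21551))/(-31915 + E(73)) = (-53 + (-3395 - 1*21551))/(-31915 + (3 - 28/73)) = (-53 + (-3395 - 21551))/(-31915 + (3 - 28*1/73)) = (-53 - 24946)/(-31915 + (3 - 28/73)) = -24999/(-31915 + 191/73) = -24999/(-2329604/73) = -24999*(-73/2329604) = 1824927/2329604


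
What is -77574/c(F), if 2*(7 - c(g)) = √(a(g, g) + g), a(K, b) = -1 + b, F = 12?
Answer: -2172072/173 - 155148*√23/173 ≈ -16856.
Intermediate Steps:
c(g) = 7 - √(-1 + 2*g)/2 (c(g) = 7 - √((-1 + g) + g)/2 = 7 - √(-1 + 2*g)/2)
-77574/c(F) = -77574/(7 - √(-1 + 2*12)/2) = -77574/(7 - √(-1 + 24)/2) = -77574/(7 - √23/2)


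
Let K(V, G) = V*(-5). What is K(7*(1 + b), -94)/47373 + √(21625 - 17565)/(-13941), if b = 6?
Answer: -245/47373 - 2*√1015/13941 ≈ -0.0097423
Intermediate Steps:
K(V, G) = -5*V
K(7*(1 + b), -94)/47373 + √(21625 - 17565)/(-13941) = -35*(1 + 6)/47373 + √(21625 - 17565)/(-13941) = -35*7*(1/47373) + √4060*(-1/13941) = -5*49*(1/47373) + (2*√1015)*(-1/13941) = -245*1/47373 - 2*√1015/13941 = -245/47373 - 2*√1015/13941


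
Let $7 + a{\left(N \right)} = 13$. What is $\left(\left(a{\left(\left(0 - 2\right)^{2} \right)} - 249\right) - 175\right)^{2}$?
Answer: $174724$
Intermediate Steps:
$a{\left(N \right)} = 6$ ($a{\left(N \right)} = -7 + 13 = 6$)
$\left(\left(a{\left(\left(0 - 2\right)^{2} \right)} - 249\right) - 175\right)^{2} = \left(\left(6 - 249\right) - 175\right)^{2} = \left(-243 - 175\right)^{2} = \left(-418\right)^{2} = 174724$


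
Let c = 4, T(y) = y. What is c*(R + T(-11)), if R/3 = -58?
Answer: -740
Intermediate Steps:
R = -174 (R = 3*(-58) = -174)
c*(R + T(-11)) = 4*(-174 - 11) = 4*(-185) = -740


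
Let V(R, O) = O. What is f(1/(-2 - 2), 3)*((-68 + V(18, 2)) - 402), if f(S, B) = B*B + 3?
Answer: -5616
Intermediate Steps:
f(S, B) = 3 + B² (f(S, B) = B² + 3 = 3 + B²)
f(1/(-2 - 2), 3)*((-68 + V(18, 2)) - 402) = (3 + 3²)*((-68 + 2) - 402) = (3 + 9)*(-66 - 402) = 12*(-468) = -5616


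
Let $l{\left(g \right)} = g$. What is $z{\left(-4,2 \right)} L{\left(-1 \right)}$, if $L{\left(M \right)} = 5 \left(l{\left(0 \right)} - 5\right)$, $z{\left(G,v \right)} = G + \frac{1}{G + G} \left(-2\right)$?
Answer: $\frac{375}{4} \approx 93.75$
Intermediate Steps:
$z{\left(G,v \right)} = G - \frac{1}{G}$ ($z{\left(G,v \right)} = G + \frac{1}{2 G} \left(-2\right) = G - \frac{1}{G}$)
$L{\left(M \right)} = -25$ ($L{\left(M \right)} = 5 \left(0 - 5\right) = 5 \left(-5\right) = -25$)
$z{\left(-4,2 \right)} L{\left(-1 \right)} = \left(-4 - \frac{1}{-4}\right) \left(-25\right) = \left(-4 - - \frac{1}{4}\right) \left(-25\right) = \left(-4 + \frac{1}{4}\right) \left(-25\right) = \left(- \frac{15}{4}\right) \left(-25\right) = \frac{375}{4}$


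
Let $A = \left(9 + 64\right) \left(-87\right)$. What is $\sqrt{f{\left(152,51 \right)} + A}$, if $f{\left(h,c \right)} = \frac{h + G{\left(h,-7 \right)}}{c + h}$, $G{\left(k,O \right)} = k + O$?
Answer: $\frac{2 i \sqrt{65414517}}{203} \approx 79.684 i$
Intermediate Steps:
$G{\left(k,O \right)} = O + k$
$f{\left(h,c \right)} = \frac{-7 + 2 h}{c + h}$ ($f{\left(h,c \right)} = \frac{h + \left(-7 + h\right)}{c + h} = \frac{-7 + 2 h}{c + h}$)
$A = -6351$ ($A = 73 \left(-87\right) = -6351$)
$\sqrt{f{\left(152,51 \right)} + A} = \sqrt{\frac{-7 + 2 \cdot 152}{51 + 152} - 6351} = \sqrt{\frac{-7 + 304}{203} - 6351} = \sqrt{\frac{1}{203} \cdot 297 - 6351} = \sqrt{\frac{297}{203} - 6351} = \sqrt{- \frac{1288956}{203}} = \frac{2 i \sqrt{65414517}}{203}$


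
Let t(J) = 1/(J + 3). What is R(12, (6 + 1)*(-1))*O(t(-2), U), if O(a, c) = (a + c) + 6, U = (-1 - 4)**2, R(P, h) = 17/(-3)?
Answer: -544/3 ≈ -181.33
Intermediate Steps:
R(P, h) = -17/3 (R(P, h) = 17*(-1/3) = -17/3)
t(J) = 1/(3 + J)
U = 25 (U = (-5)**2 = 25)
O(a, c) = 6 + a + c
R(12, (6 + 1)*(-1))*O(t(-2), U) = -17*(6 + 1/(3 - 2) + 25)/3 = -17*(6 + 1/1 + 25)/3 = -17*(6 + 1 + 25)/3 = -17/3*32 = -544/3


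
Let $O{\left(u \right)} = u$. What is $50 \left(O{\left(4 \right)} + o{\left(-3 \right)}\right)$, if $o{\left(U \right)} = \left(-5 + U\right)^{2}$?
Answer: $3400$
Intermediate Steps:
$50 \left(O{\left(4 \right)} + o{\left(-3 \right)}\right) = 50 \left(4 + \left(-5 - 3\right)^{2}\right) = 50 \left(4 + \left(-8\right)^{2}\right) = 50 \left(4 + 64\right) = 50 \cdot 68 = 3400$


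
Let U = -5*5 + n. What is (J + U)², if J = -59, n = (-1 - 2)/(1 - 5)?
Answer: 110889/16 ≈ 6930.6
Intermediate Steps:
n = ¾ (n = -3/(-4) = -3*(-¼) = ¾ ≈ 0.75000)
U = -97/4 (U = -5*5 + ¾ = -25 + ¾ = -97/4 ≈ -24.250)
(J + U)² = (-59 - 97/4)² = (-333/4)² = 110889/16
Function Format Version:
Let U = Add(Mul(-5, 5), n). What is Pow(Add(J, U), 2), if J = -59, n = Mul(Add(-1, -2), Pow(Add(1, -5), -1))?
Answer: Rational(110889, 16) ≈ 6930.6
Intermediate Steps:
n = Rational(3, 4) (n = Mul(-3, Pow(-4, -1)) = Mul(-3, Rational(-1, 4)) = Rational(3, 4) ≈ 0.75000)
U = Rational(-97, 4) (U = Add(Mul(-5, 5), Rational(3, 4)) = Add(-25, Rational(3, 4)) = Rational(-97, 4) ≈ -24.250)
Pow(Add(J, U), 2) = Pow(Add(-59, Rational(-97, 4)), 2) = Pow(Rational(-333, 4), 2) = Rational(110889, 16)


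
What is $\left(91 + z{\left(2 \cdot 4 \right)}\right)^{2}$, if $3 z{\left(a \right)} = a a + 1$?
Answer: $\frac{114244}{9} \approx 12694.0$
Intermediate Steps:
$z{\left(a \right)} = \frac{1}{3} + \frac{a^{2}}{3}$ ($z{\left(a \right)} = \frac{a a + 1}{3} = \frac{a^{2} + 1}{3} = \frac{1 + a^{2}}{3} = \frac{1}{3} + \frac{a^{2}}{3}$)
$\left(91 + z{\left(2 \cdot 4 \right)}\right)^{2} = \left(91 + \left(\frac{1}{3} + \frac{\left(2 \cdot 4\right)^{2}}{3}\right)\right)^{2} = \left(91 + \left(\frac{1}{3} + \frac{8^{2}}{3}\right)\right)^{2} = \left(91 + \left(\frac{1}{3} + \frac{1}{3} \cdot 64\right)\right)^{2} = \left(91 + \left(\frac{1}{3} + \frac{64}{3}\right)\right)^{2} = \left(91 + \frac{65}{3}\right)^{2} = \left(\frac{338}{3}\right)^{2} = \frac{114244}{9}$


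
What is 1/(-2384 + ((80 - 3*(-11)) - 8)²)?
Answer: 1/8641 ≈ 0.00011573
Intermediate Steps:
1/(-2384 + ((80 - 3*(-11)) - 8)²) = 1/(-2384 + ((80 + 33) - 8)²) = 1/(-2384 + (113 - 8)²) = 1/(-2384 + 105²) = 1/(-2384 + 11025) = 1/8641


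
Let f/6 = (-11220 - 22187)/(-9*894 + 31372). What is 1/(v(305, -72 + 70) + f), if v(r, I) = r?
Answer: 11663/3456994 ≈ 0.0033737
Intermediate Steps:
f = -100221/11663 (f = 6*((-11220 - 22187)/(-9*894 + 31372)) = 6*(-33407/(-8046 + 31372)) = 6*(-33407/23326) = -100221/11663 ≈ -8.5931)
1/(v(305, -72 + 70) + f) = 1/(305 - 100221/11663) = 1/(3456994/11663) = 11663/3456994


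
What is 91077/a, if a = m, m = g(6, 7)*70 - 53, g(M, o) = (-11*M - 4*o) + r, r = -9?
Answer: -30359/2421 ≈ -12.540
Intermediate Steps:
g(M, o) = -9 - 11*M - 4*o (g(M, o) = (-11*M - 4*o) - 9 = -9 - 11*M - 4*o)
m = -7263 (m = (-9 - 11*6 - 4*7)*70 - 53 = (-9 - 66 - 28)*70 - 53 = -103*70 - 53 = -7210 - 53 = -7263)
a = -7263
91077/a = 91077/(-7263) = 91077*(-1/7263) = -30359/2421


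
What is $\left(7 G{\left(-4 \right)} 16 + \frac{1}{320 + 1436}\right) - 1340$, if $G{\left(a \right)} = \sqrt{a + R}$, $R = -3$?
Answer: $- \frac{2353039}{1756} + 112 i \sqrt{7} \approx -1340.0 + 296.32 i$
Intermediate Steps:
$G{\left(a \right)} = \sqrt{-3 + a}$ ($G{\left(a \right)} = \sqrt{a - 3} = \sqrt{-3 + a}$)
$\left(7 G{\left(-4 \right)} 16 + \frac{1}{320 + 1436}\right) - 1340 = \left(7 \sqrt{-3 - 4} \cdot 16 + \frac{1}{320 + 1436}\right) - 1340 = \left(7 \sqrt{-7} \cdot 16 + \frac{1}{1756}\right) - 1340 = \left(7 i \sqrt{7} \cdot 16 + \frac{1}{1756}\right) - 1340 = \left(112 i \sqrt{7} + \frac{1}{1756}\right) - 1340 = \left(\frac{1}{1756} + 112 i \sqrt{7}\right) - 1340 = - \frac{2353039}{1756} + 112 i \sqrt{7}$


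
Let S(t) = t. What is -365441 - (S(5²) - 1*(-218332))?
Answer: -583798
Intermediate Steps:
-365441 - (S(5²) - 1*(-218332)) = -365441 - (5² - 1*(-218332)) = -365441 - (25 + 218332) = -365441 - 1*218357 = -365441 - 218357 = -583798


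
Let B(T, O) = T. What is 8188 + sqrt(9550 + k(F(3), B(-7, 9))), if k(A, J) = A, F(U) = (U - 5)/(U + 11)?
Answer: 8188 + sqrt(467943)/7 ≈ 8285.7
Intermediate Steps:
F(U) = (-5 + U)/(11 + U)
8188 + sqrt(9550 + k(F(3), B(-7, 9))) = 8188 + sqrt(9550 + (-5 + 3)/(11 + 3)) = 8188 + sqrt(9550 - 2/14) = 8188 + sqrt(9550 + (1/14)*(-2)) = 8188 + sqrt(9550 - 1/7) = 8188 + sqrt(66849/7) = 8188 + sqrt(467943)/7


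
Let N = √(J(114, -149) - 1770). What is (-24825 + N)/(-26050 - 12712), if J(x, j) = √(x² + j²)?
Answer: 24825/38762 - √(-1770 + √35197)/38762 ≈ 0.64045 - 0.0010262*I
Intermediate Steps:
J(x, j) = √(j² + x²)
N = √(-1770 + √35197) (N = √(√((-149)² + 114²) - 1770) = √(√(22201 + 12996) - 1770) = √(√35197 - 1770) = √(-1770 + √35197) ≈ 39.779*I)
(-24825 + N)/(-26050 - 12712) = (-24825 + √(-1770 + √35197))/(-26050 - 12712) = (-24825 + √(-1770 + √35197))/(-38762) = (-24825 + √(-1770 + √35197))*(-1/38762) = 24825/38762 - √(-1770 + √35197)/38762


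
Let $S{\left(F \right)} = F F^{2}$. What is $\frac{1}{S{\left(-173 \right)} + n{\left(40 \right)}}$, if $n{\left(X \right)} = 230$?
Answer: $- \frac{1}{5177487} \approx -1.9314 \cdot 10^{-7}$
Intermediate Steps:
$S{\left(F \right)} = F^{3}$
$\frac{1}{S{\left(-173 \right)} + n{\left(40 \right)}} = \frac{1}{\left(-173\right)^{3} + 230} = \frac{1}{-5177717 + 230} = \frac{1}{-5177487} = - \frac{1}{5177487}$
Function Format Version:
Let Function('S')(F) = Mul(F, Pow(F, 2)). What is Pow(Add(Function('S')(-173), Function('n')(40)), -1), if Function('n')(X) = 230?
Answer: Rational(-1, 5177487) ≈ -1.9314e-7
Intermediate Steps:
Function('S')(F) = Pow(F, 3)
Pow(Add(Function('S')(-173), Function('n')(40)), -1) = Pow(Add(Pow(-173, 3), 230), -1) = Pow(Add(-5177717, 230), -1) = Pow(-5177487, -1) = Rational(-1, 5177487)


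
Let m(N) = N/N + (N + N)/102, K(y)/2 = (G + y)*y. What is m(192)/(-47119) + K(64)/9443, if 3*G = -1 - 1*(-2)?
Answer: 19786177543/22692180567 ≈ 0.87194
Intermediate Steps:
G = ⅓ (G = (-1 - 1*(-2))/3 = (-1 + 2)/3 = (⅓)*1 = ⅓ ≈ 0.33333)
K(y) = 2*y*(⅓ + y) (K(y) = 2*((⅓ + y)*y) = 2*(y*(⅓ + y)) = 2*y*(⅓ + y))
m(N) = 1 + N/51 (m(N) = 1 + (2*N)*(1/102) = 1 + N/51)
m(192)/(-47119) + K(64)/9443 = (1 + (1/51)*192)/(-47119) + ((⅔)*64*(1 + 3*64))/9443 = (1 + 64/17)*(-1/47119) + ((⅔)*64*(1 + 192))*(1/9443) = (81/17)*(-1/47119) + ((⅔)*64*193)*(1/9443) = -81/801023 + (24704/3)*(1/9443) = -81/801023 + 24704/28329 = 19786177543/22692180567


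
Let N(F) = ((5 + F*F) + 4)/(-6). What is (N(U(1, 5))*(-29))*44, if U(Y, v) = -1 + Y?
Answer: 1914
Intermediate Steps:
N(F) = -3/2 - F**2/6 (N(F) = ((5 + F**2) + 4)*(-1/6) = (9 + F**2)*(-1/6) = -3/2 - F**2/6)
(N(U(1, 5))*(-29))*44 = ((-3/2 - (-1 + 1)**2/6)*(-29))*44 = ((-3/2 - 1/6*0**2)*(-29))*44 = ((-3/2 - 1/6*0)*(-29))*44 = ((-3/2 + 0)*(-29))*44 = -3/2*(-29)*44 = (87/2)*44 = 1914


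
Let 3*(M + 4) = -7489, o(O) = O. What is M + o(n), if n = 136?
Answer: -7093/3 ≈ -2364.3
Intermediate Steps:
M = -7501/3 (M = -4 + (1/3)*(-7489) = -4 - 7489/3 = -7501/3 ≈ -2500.3)
M + o(n) = -7501/3 + 136 = -7093/3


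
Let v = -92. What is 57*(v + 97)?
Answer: 285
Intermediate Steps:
57*(v + 97) = 57*(-92 + 97) = 57*5 = 285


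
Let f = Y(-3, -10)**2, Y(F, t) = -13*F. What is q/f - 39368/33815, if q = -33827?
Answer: -1203738733/51432615 ≈ -23.404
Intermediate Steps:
f = 1521 (f = (-13*(-3))**2 = 39**2 = 1521)
q/f - 39368/33815 = -33827/1521 - 39368/33815 = -1203738733/51432615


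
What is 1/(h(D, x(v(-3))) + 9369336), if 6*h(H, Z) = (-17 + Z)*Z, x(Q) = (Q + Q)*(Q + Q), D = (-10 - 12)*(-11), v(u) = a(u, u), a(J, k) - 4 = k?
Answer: 3/28107982 ≈ 1.0673e-7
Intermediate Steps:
a(J, k) = 4 + k
v(u) = 4 + u
D = 242 (D = -22*(-11) = 242)
x(Q) = 4*Q² (x(Q) = (2*Q)*(2*Q) = 4*Q²)
h(H, Z) = Z*(-17 + Z)/6 (h(H, Z) = ((-17 + Z)*Z)/6 = (Z*(-17 + Z))/6 = Z*(-17 + Z)/6)
1/(h(D, x(v(-3))) + 9369336) = 1/((4*(4 - 3)²)*(-17 + 4*(4 - 3)²)/6 + 9369336) = 1/((4*1²)*(-17 + 4*1²)/6 + 9369336) = 1/((4*1)*(-17 + 4*1)/6 + 9369336) = 1/((⅙)*4*(-17 + 4) + 9369336) = 1/((⅙)*4*(-13) + 9369336) = 1/(-26/3 + 9369336) = 1/(28107982/3) = 3/28107982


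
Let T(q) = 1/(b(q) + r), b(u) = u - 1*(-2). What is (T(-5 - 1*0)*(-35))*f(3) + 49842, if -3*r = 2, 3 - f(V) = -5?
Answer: 549102/11 ≈ 49918.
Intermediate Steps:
b(u) = 2 + u (b(u) = u + 2 = 2 + u)
f(V) = 8 (f(V) = 3 - 1*(-5) = 3 + 5 = 8)
r = -⅔ (r = -⅓*2 = -⅔ ≈ -0.66667)
T(q) = 1/(4/3 + q) (T(q) = 1/((2 + q) - ⅔) = 1/(4/3 + q))
(T(-5 - 1*0)*(-35))*f(3) + 49842 = ((3/(4 + 3*(-5 - 1*0)))*(-35))*8 + 49842 = ((3/(4 + 3*(-5 + 0)))*(-35))*8 + 49842 = ((3/(4 + 3*(-5)))*(-35))*8 + 49842 = ((3/(4 - 15))*(-35))*8 + 49842 = ((3/(-11))*(-35))*8 + 49842 = ((3*(-1/11))*(-35))*8 + 49842 = -3/11*(-35)*8 + 49842 = (105/11)*8 + 49842 = 840/11 + 49842 = 549102/11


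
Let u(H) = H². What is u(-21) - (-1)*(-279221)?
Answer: -278780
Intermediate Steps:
u(-21) - (-1)*(-279221) = (-21)² - (-1)*(-279221) = 441 - 1*279221 = 441 - 279221 = -278780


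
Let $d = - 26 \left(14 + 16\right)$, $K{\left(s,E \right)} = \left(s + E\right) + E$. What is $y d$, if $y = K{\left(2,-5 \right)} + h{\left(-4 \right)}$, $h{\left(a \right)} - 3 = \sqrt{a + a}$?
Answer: $3900 - 1560 i \sqrt{2} \approx 3900.0 - 2206.2 i$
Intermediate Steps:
$h{\left(a \right)} = 3 + \sqrt{2} \sqrt{a}$ ($h{\left(a \right)} = 3 + \sqrt{a + a} = 3 + \sqrt{2 a} = 3 + \sqrt{2} \sqrt{a}$)
$K{\left(s,E \right)} = s + 2 E$ ($K{\left(s,E \right)} = \left(E + s\right) + E = s + 2 E$)
$y = -5 + 2 i \sqrt{2}$ ($y = \left(2 + 2 \left(-5\right)\right) + \left(3 + \sqrt{2} \sqrt{-4}\right) = \left(2 - 10\right) + \left(3 + \sqrt{2} \cdot 2 i\right) = -8 + \left(3 + 2 i \sqrt{2}\right) = -5 + 2 i \sqrt{2} \approx -5.0 + 2.8284 i$)
$d = -780$ ($d = \left(-26\right) 30 = -780$)
$y d = \left(-5 + 2 i \sqrt{2}\right) \left(-780\right) = 3900 - 1560 i \sqrt{2}$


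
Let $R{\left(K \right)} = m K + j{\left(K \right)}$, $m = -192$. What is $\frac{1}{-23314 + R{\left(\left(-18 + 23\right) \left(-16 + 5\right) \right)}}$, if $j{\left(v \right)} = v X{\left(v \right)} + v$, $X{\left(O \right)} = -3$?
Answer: $- \frac{1}{12644} \approx -7.9089 \cdot 10^{-5}$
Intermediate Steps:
$j{\left(v \right)} = - 2 v$ ($j{\left(v \right)} = v \left(-3\right) + v = - 3 v + v = - 2 v$)
$R{\left(K \right)} = - 194 K$ ($R{\left(K \right)} = - 192 K - 2 K = - 194 K$)
$\frac{1}{-23314 + R{\left(\left(-18 + 23\right) \left(-16 + 5\right) \right)}} = \frac{1}{-23314 - 194 \left(-18 + 23\right) \left(-16 + 5\right)} = \frac{1}{-23314 - 194 \cdot 5 \left(-11\right)} = \frac{1}{-23314 - -10670} = \frac{1}{-23314 + 10670} = \frac{1}{-12644} = - \frac{1}{12644}$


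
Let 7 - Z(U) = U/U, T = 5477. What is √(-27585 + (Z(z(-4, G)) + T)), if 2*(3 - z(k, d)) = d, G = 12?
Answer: I*√22102 ≈ 148.67*I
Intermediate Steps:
z(k, d) = 3 - d/2
Z(U) = 6 (Z(U) = 7 - U/U = 7 - 1*1 = 7 - 1 = 6)
√(-27585 + (Z(z(-4, G)) + T)) = √(-27585 + (6 + 5477)) = √(-27585 + 5483) = √(-22102) = I*√22102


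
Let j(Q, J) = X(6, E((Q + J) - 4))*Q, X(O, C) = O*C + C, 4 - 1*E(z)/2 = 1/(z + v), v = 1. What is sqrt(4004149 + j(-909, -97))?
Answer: sqrt(4024710782311)/1009 ≈ 1988.3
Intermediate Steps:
E(z) = 8 - 2/(1 + z) (E(z) = 8 - 2/(z + 1) = 8 - 2/(1 + z))
X(O, C) = C + C*O (X(O, C) = C*O + C = C + C*O)
j(Q, J) = 14*Q*(-13 + 4*J + 4*Q)/(-3 + J + Q) (j(Q, J) = ((2*(3 + 4*((Q + J) - 4))/(1 + ((Q + J) - 4)))*(1 + 6))*Q = ((2*(3 + 4*((J + Q) - 4))/(1 + ((J + Q) - 4)))*7)*Q = ((2*(3 + 4*(-4 + J + Q))/(1 + (-4 + J + Q)))*7)*Q = ((2*(3 + (-16 + 4*J + 4*Q))/(-3 + J + Q))*7)*Q = ((2*(-13 + 4*J + 4*Q)/(-3 + J + Q))*7)*Q = (14*(-13 + 4*J + 4*Q)/(-3 + J + Q))*Q = 14*Q*(-13 + 4*J + 4*Q)/(-3 + J + Q))
sqrt(4004149 + j(-909, -97)) = sqrt(4004149 + 14*(-909)*(-13 + 4*(-97) + 4*(-909))/(-3 - 97 - 909)) = sqrt(4004149 + 14*(-909)*(-13 - 388 - 3636)/(-1009)) = sqrt(4004149 + 14*(-909)*(-1/1009)*(-4037)) = sqrt(4004149 - 51374862/1009) = sqrt(3988811479/1009) = sqrt(4024710782311)/1009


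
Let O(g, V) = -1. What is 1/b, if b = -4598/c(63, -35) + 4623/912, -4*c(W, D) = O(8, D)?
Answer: -304/5589627 ≈ -5.4386e-5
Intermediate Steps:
c(W, D) = ¼ (c(W, D) = -¼*(-1) = ¼)
b = -5589627/304 (b = -4598/¼ + 4623/912 = -4598*4 + 4623*(1/912) = -18392 + 1541/304 = -5589627/304 ≈ -18387.)
1/b = 1/(-5589627/304) = -304/5589627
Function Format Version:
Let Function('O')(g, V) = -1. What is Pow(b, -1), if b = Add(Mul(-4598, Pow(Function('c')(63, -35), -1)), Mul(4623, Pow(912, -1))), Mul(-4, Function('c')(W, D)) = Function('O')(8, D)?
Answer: Rational(-304, 5589627) ≈ -5.4386e-5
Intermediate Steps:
Function('c')(W, D) = Rational(1, 4) (Function('c')(W, D) = Mul(Rational(-1, 4), -1) = Rational(1, 4))
b = Rational(-5589627, 304) (b = Add(Mul(-4598, Pow(Rational(1, 4), -1)), Mul(4623, Pow(912, -1))) = Add(Mul(-4598, 4), Mul(4623, Rational(1, 912))) = Add(-18392, Rational(1541, 304)) = Rational(-5589627, 304) ≈ -18387.)
Pow(b, -1) = Pow(Rational(-5589627, 304), -1) = Rational(-304, 5589627)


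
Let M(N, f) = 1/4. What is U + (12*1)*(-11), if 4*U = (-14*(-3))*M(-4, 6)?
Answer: -1035/8 ≈ -129.38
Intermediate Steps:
M(N, f) = ¼
U = 21/8 (U = (-14*(-3)*(¼))/4 = (42*(¼))/4 = (¼)*(21/2) = 21/8 ≈ 2.6250)
U + (12*1)*(-11) = 21/8 + (12*1)*(-11) = 21/8 + 12*(-11) = 21/8 - 132 = -1035/8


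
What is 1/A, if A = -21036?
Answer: -1/21036 ≈ -4.7538e-5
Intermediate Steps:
1/A = 1/(-21036) = -1/21036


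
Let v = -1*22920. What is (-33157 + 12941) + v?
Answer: -43136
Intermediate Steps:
v = -22920
(-33157 + 12941) + v = (-33157 + 12941) - 22920 = -20216 - 22920 = -43136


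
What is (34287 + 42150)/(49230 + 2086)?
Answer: 76437/51316 ≈ 1.4895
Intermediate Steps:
(34287 + 42150)/(49230 + 2086) = 76437/51316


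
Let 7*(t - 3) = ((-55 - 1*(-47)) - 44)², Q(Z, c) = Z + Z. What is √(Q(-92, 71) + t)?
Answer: √10059/7 ≈ 14.328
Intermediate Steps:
Q(Z, c) = 2*Z
t = 2725/7 (t = 3 + ((-55 - 1*(-47)) - 44)²/7 = 3 + ((-55 + 47) - 44)²/7 = 3 + (-8 - 44)²/7 = 3 + (⅐)*(-52)² = 3 + (⅐)*2704 = 3 + 2704/7 = 2725/7 ≈ 389.29)
√(Q(-92, 71) + t) = √(2*(-92) + 2725/7) = √(-184 + 2725/7) = √(1437/7) = √10059/7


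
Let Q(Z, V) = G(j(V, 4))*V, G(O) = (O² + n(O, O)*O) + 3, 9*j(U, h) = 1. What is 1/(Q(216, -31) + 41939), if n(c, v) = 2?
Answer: 81/3388937 ≈ 2.3901e-5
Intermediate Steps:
j(U, h) = ⅑ (j(U, h) = (⅑)*1 = ⅑)
G(O) = 3 + O² + 2*O (G(O) = (O² + 2*O) + 3 = 3 + O² + 2*O)
Q(Z, V) = 262*V/81 (Q(Z, V) = (3 + (⅑)² + 2*(⅑))*V = (3 + 1/81 + 2/9)*V = 262*V/81)
1/(Q(216, -31) + 41939) = 1/((262/81)*(-31) + 41939) = 1/(-8122/81 + 41939) = 1/(3388937/81) = 81/3388937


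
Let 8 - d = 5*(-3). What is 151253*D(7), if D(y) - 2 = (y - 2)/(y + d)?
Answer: 1966289/6 ≈ 3.2772e+5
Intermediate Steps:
d = 23 (d = 8 - 5*(-3) = 8 - 1*(-15) = 8 + 15 = 23)
D(y) = 2 + (-2 + y)/(23 + y) (D(y) = 2 + (y - 2)/(y + 23) = 2 + (-2 + y)/(23 + y))
151253*D(7) = 151253*((44 + 3*7)/(23 + 7)) = 151253*((44 + 21)/30) = 151253*((1/30)*65) = 151253*(13/6) = 1966289/6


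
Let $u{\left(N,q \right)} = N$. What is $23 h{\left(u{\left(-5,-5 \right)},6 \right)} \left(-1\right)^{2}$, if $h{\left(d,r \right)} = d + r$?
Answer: $23$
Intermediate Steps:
$23 h{\left(u{\left(-5,-5 \right)},6 \right)} \left(-1\right)^{2} = 23 \left(-5 + 6\right) \left(-1\right)^{2} = 23 \cdot 1 \cdot 1 = 23 \cdot 1 = 23$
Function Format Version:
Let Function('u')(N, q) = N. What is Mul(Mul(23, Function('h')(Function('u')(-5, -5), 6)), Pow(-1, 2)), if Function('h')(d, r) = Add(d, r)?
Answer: 23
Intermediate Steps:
Mul(Mul(23, Function('h')(Function('u')(-5, -5), 6)), Pow(-1, 2)) = Mul(Mul(23, Add(-5, 6)), Pow(-1, 2)) = Mul(Mul(23, 1), 1) = Mul(23, 1) = 23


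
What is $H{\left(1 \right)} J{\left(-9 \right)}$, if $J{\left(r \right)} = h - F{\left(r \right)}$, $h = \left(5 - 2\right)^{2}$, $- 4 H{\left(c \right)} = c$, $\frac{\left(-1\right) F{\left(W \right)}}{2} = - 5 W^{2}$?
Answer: $\frac{801}{4} \approx 200.25$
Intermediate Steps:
$F{\left(W \right)} = 10 W^{2}$ ($F{\left(W \right)} = - 2 \left(- 5 W^{2}\right) = 10 W^{2}$)
$H{\left(c \right)} = - \frac{c}{4}$
$h = 9$ ($h = 3^{2} = 9$)
$J{\left(r \right)} = 9 - 10 r^{2}$
$H{\left(1 \right)} J{\left(-9 \right)} = \left(- \frac{1}{4}\right) 1 \left(9 - 10 \left(-9\right)^{2}\right) = - \frac{9 - 810}{4} = \left(- \frac{1}{4}\right) \left(-801\right) = \frac{801}{4}$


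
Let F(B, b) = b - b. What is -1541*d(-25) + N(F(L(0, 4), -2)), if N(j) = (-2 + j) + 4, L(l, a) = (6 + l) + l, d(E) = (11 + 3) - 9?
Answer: -7703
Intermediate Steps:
d(E) = 5 (d(E) = 14 - 9 = 5)
L(l, a) = 6 + 2*l
F(B, b) = 0
N(j) = 2 + j
-1541*d(-25) + N(F(L(0, 4), -2)) = -1541*5 + (2 + 0) = -7705 + 2 = -7703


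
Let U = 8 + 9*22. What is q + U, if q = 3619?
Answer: 3825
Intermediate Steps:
U = 206 (U = 8 + 198 = 206)
q + U = 3619 + 206 = 3825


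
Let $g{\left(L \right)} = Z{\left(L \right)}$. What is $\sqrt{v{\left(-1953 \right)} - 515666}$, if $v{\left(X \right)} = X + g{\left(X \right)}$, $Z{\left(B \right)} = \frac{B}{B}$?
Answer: $i \sqrt{517618} \approx 719.46 i$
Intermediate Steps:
$Z{\left(B \right)} = 1$
$g{\left(L \right)} = 1$
$v{\left(X \right)} = 1 + X$ ($v{\left(X \right)} = X + 1 = 1 + X$)
$\sqrt{v{\left(-1953 \right)} - 515666} = \sqrt{\left(1 - 1953\right) - 515666} = \sqrt{-1952 - 515666} = \sqrt{-517618} = i \sqrt{517618}$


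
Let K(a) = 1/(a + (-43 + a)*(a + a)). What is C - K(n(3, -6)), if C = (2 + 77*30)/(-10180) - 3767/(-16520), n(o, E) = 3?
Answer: 10231447/1992857160 ≈ 0.0051341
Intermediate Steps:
K(a) = 1/(a + 2*a*(-43 + a)) (K(a) = 1/(a + (-43 + a)*(2*a)) = 1/(a + 2*a*(-43 + a)))
C = 7691/8408680 (C = (2 + 2310)*(-1/10180) - 3767*(-1/16520) = 2312*(-1/10180) + 3767/16520 = -578/2545 + 3767/16520 = 7691/8408680 ≈ 0.00091465)
C - K(n(3, -6)) = 7691/8408680 - 1/(3*(-85 + 2*3)) = 7691/8408680 - 1/(3*(-85 + 6)) = 7691/8408680 - 1/(3*(-79)) = 7691/8408680 - (-1)/(3*79) = 7691/8408680 - 1*(-1/237) = 7691/8408680 + 1/237 = 10231447/1992857160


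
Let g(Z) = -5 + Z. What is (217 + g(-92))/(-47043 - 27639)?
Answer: -20/12447 ≈ -0.0016068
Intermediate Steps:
(217 + g(-92))/(-47043 - 27639) = (217 + (-5 - 92))/(-47043 - 27639) = (217 - 97)/(-74682) = 120*(-1/74682) = -20/12447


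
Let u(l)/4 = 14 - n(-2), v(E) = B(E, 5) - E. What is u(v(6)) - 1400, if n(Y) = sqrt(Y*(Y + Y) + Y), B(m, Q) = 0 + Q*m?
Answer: -1344 - 4*sqrt(6) ≈ -1353.8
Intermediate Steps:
B(m, Q) = Q*m
v(E) = 4*E (v(E) = 5*E - E = 4*E)
n(Y) = sqrt(Y + 2*Y**2) (n(Y) = sqrt(Y*(2*Y) + Y) = sqrt(2*Y**2 + Y) = sqrt(Y + 2*Y**2))
u(l) = 56 - 4*sqrt(6) (u(l) = 4*(14 - sqrt(-2*(1 + 2*(-2)))) = 4*(14 - sqrt(-2*(1 - 4))) = 4*(14 - sqrt(-2*(-3))) = 4*(14 - sqrt(6)) = 56 - 4*sqrt(6))
u(v(6)) - 1400 = (56 - 4*sqrt(6)) - 1400 = -1344 - 4*sqrt(6)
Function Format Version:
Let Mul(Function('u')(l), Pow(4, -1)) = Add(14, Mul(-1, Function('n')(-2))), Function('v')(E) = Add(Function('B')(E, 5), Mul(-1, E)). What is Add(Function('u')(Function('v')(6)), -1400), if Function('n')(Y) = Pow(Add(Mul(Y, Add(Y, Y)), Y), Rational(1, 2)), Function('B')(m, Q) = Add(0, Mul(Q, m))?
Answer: Add(-1344, Mul(-4, Pow(6, Rational(1, 2)))) ≈ -1353.8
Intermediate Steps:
Function('B')(m, Q) = Mul(Q, m)
Function('v')(E) = Mul(4, E) (Function('v')(E) = Add(Mul(5, E), Mul(-1, E)) = Mul(4, E))
Function('n')(Y) = Pow(Add(Y, Mul(2, Pow(Y, 2))), Rational(1, 2)) (Function('n')(Y) = Pow(Add(Mul(Y, Mul(2, Y)), Y), Rational(1, 2)) = Pow(Add(Mul(2, Pow(Y, 2)), Y), Rational(1, 2)) = Pow(Add(Y, Mul(2, Pow(Y, 2))), Rational(1, 2)))
Function('u')(l) = Add(56, Mul(-4, Pow(6, Rational(1, 2)))) (Function('u')(l) = Mul(4, Add(14, Mul(-1, Pow(Mul(-2, Add(1, Mul(2, -2))), Rational(1, 2))))) = Mul(4, Add(14, Mul(-1, Pow(Mul(-2, Add(1, -4)), Rational(1, 2))))) = Mul(4, Add(14, Mul(-1, Pow(Mul(-2, -3), Rational(1, 2))))) = Mul(4, Add(14, Mul(-1, Pow(6, Rational(1, 2))))) = Add(56, Mul(-4, Pow(6, Rational(1, 2)))))
Add(Function('u')(Function('v')(6)), -1400) = Add(Add(56, Mul(-4, Pow(6, Rational(1, 2)))), -1400) = Add(-1344, Mul(-4, Pow(6, Rational(1, 2))))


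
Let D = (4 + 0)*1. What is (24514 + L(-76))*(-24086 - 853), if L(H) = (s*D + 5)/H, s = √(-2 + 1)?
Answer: -46462828401/76 + 24939*I/19 ≈ -6.1135e+8 + 1312.6*I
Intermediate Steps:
D = 4 (D = 4*1 = 4)
s = I (s = √(-1) = I ≈ 1.0*I)
L(H) = (5 + 4*I)/H (L(H) = (I*4 + 5)/H = (4*I + 5)/H = (5 + 4*I)/H)
(24514 + L(-76))*(-24086 - 853) = (24514 + (5 + 4*I)/(-76))*(-24086 - 853) = (24514 - (5 + 4*I)/76)*(-24939) = (24514 + (-5/76 - I/19))*(-24939) = (1863059/76 - I/19)*(-24939) = -46462828401/76 + 24939*I/19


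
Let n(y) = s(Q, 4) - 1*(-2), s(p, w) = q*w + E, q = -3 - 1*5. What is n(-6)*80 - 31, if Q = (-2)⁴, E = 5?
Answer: -2031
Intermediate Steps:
q = -8 (q = -3 - 5 = -8)
Q = 16
s(p, w) = 5 - 8*w (s(p, w) = -8*w + 5 = 5 - 8*w)
n(y) = -25 (n(y) = (5 - 8*4) - 1*(-2) = (5 - 32) + 2 = -27 + 2 = -25)
n(-6)*80 - 31 = -25*80 - 31 = -2000 - 31 = -2031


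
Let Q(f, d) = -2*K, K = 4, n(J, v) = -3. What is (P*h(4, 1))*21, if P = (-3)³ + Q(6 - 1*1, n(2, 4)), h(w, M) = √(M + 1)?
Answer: -735*√2 ≈ -1039.4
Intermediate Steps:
h(w, M) = √(1 + M)
Q(f, d) = -8 (Q(f, d) = -2*4 = -8)
P = -35 (P = (-3)³ - 8 = -27 - 8 = -35)
(P*h(4, 1))*21 = -35*√(1 + 1)*21 = -35*√2*21 = -735*√2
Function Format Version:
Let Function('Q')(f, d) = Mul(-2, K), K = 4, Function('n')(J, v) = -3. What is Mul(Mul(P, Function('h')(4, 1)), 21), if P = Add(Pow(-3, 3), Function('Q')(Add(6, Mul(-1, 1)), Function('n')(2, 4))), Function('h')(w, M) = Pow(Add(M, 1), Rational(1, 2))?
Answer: Mul(-735, Pow(2, Rational(1, 2))) ≈ -1039.4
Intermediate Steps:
Function('h')(w, M) = Pow(Add(1, M), Rational(1, 2))
Function('Q')(f, d) = -8 (Function('Q')(f, d) = Mul(-2, 4) = -8)
P = -35 (P = Add(Pow(-3, 3), -8) = Add(-27, -8) = -35)
Mul(Mul(P, Function('h')(4, 1)), 21) = Mul(Mul(-35, Pow(Add(1, 1), Rational(1, 2))), 21) = Mul(Mul(-35, Pow(2, Rational(1, 2))), 21) = Mul(-735, Pow(2, Rational(1, 2)))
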